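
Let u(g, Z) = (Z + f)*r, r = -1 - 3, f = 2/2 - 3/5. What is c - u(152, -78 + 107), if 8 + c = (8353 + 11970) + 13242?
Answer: 168373/5 ≈ 33675.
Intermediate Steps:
f = 2/5 (f = 2*(1/2) - 3*1/5 = 1 - 3/5 = 2/5 ≈ 0.40000)
r = -4
c = 33557 (c = -8 + ((8353 + 11970) + 13242) = -8 + (20323 + 13242) = -8 + 33565 = 33557)
u(g, Z) = -8/5 - 4*Z (u(g, Z) = (Z + 2/5)*(-4) = (2/5 + Z)*(-4) = -8/5 - 4*Z)
c - u(152, -78 + 107) = 33557 - (-8/5 - 4*(-78 + 107)) = 33557 - (-8/5 - 4*29) = 33557 - (-8/5 - 116) = 33557 - 1*(-588/5) = 33557 + 588/5 = 168373/5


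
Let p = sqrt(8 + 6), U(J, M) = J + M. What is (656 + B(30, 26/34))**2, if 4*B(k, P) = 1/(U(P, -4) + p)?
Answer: 7182610210815/16679056 + 774531271*sqrt(14)/8339528 ≈ 4.3098e+5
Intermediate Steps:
p = sqrt(14) ≈ 3.7417
B(k, P) = 1/(4*(-4 + P + sqrt(14))) (B(k, P) = 1/(4*((P - 4) + sqrt(14))) = 1/(4*((-4 + P) + sqrt(14))) = 1/(4*(-4 + P + sqrt(14))))
(656 + B(30, 26/34))**2 = (656 + 1/(4*(-4 + 26/34 + sqrt(14))))**2 = (656 + 1/(4*(-4 + 26*(1/34) + sqrt(14))))**2 = (656 + 1/(4*(-4 + 13/17 + sqrt(14))))**2 = (656 + 1/(4*(-55/17 + sqrt(14))))**2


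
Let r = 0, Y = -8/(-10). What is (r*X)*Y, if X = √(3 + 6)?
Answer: 0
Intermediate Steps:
Y = ⅘ (Y = -8*(-⅒) = ⅘ ≈ 0.80000)
X = 3 (X = √9 = 3)
(r*X)*Y = (0*3)*(⅘) = 0*(⅘) = 0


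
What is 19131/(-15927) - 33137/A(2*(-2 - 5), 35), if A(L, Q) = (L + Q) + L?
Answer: -175968972/37163 ≈ -4735.1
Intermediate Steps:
A(L, Q) = Q + 2*L
19131/(-15927) - 33137/A(2*(-2 - 5), 35) = 19131/(-15927) - 33137/(35 + 2*(2*(-2 - 5))) = 19131*(-1/15927) - 33137/(35 + 2*(2*(-7))) = -6377/5309 - 33137/(35 + 2*(-14)) = -6377/5309 - 33137/(35 - 28) = -6377/5309 - 33137/7 = -175968972/37163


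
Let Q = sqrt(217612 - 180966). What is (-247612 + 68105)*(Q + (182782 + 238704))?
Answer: -75659687402 - 179507*sqrt(36646) ≈ -7.5694e+10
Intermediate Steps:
Q = sqrt(36646) ≈ 191.43
(-247612 + 68105)*(Q + (182782 + 238704)) = (-247612 + 68105)*(sqrt(36646) + (182782 + 238704)) = -179507*(sqrt(36646) + 421486) = -179507*(421486 + sqrt(36646)) = -75659687402 - 179507*sqrt(36646)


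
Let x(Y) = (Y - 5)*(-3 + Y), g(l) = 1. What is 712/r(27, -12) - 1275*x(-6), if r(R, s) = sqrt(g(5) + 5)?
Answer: -126225 + 356*sqrt(6)/3 ≈ -1.2593e+5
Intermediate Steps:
x(Y) = (-5 + Y)*(-3 + Y)
r(R, s) = sqrt(6) (r(R, s) = sqrt(1 + 5) = sqrt(6))
712/r(27, -12) - 1275*x(-6) = 712/(sqrt(6)) - 1275*(15 + (-6)**2 - 8*(-6)) = 712*(sqrt(6)/6) - 1275*(15 + 36 + 48) = 356*sqrt(6)/3 - 1275*99 = 356*sqrt(6)/3 - 126225 = -126225 + 356*sqrt(6)/3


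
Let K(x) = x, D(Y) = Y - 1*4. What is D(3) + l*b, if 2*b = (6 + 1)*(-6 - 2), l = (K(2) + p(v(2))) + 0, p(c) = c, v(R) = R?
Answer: -113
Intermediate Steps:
D(Y) = -4 + Y (D(Y) = Y - 4 = -4 + Y)
l = 4 (l = (2 + 2) + 0 = 4 + 0 = 4)
b = -28 (b = ((6 + 1)*(-6 - 2))/2 = (7*(-8))/2 = (1/2)*(-56) = -28)
D(3) + l*b = (-4 + 3) + 4*(-28) = -1 - 112 = -113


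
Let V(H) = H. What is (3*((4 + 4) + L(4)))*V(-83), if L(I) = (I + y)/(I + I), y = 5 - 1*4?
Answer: -17181/8 ≈ -2147.6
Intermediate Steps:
y = 1 (y = 5 - 4 = 1)
L(I) = (1 + I)/(2*I) (L(I) = (I + 1)/(I + I) = (1 + I)/((2*I)) = (1 + I)*(1/(2*I)) = (1 + I)/(2*I))
(3*((4 + 4) + L(4)))*V(-83) = (3*((4 + 4) + (1/2)*(1 + 4)/4))*(-83) = (3*(8 + (1/2)*(1/4)*5))*(-83) = (3*(8 + 5/8))*(-83) = (3*(69/8))*(-83) = (207/8)*(-83) = -17181/8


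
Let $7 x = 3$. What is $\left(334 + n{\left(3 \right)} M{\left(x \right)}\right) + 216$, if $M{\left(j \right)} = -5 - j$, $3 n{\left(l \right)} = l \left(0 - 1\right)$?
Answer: $\frac{3888}{7} \approx 555.43$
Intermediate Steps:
$x = \frac{3}{7}$ ($x = \frac{1}{7} \cdot 3 = \frac{3}{7} \approx 0.42857$)
$n{\left(l \right)} = - \frac{l}{3}$ ($n{\left(l \right)} = \frac{l \left(0 - 1\right)}{3} = \frac{l \left(-1\right)}{3} = \frac{\left(-1\right) l}{3} = - \frac{l}{3}$)
$\left(334 + n{\left(3 \right)} M{\left(x \right)}\right) + 216 = \left(334 + \left(- \frac{1}{3}\right) 3 \left(-5 - \frac{3}{7}\right)\right) + 216 = \left(334 - \left(-5 - \frac{3}{7}\right)\right) + 216 = \left(334 - - \frac{38}{7}\right) + 216 = \left(334 + \frac{38}{7}\right) + 216 = \frac{2376}{7} + 216 = \frac{3888}{7}$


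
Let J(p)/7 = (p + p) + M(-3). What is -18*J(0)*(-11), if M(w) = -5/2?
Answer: -3465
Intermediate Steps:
M(w) = -5/2 (M(w) = -5*½ = -5/2)
J(p) = -35/2 + 14*p (J(p) = 7*((p + p) - 5/2) = 7*(2*p - 5/2) = 7*(-5/2 + 2*p) = -35/2 + 14*p)
-18*J(0)*(-11) = -18*(-35/2 + 14*0)*(-11) = -18*(-35/2 + 0)*(-11) = -18*(-35/2)*(-11) = 315*(-11) = -3465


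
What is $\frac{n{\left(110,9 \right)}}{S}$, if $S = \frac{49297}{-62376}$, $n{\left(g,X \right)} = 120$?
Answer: $- \frac{7485120}{49297} \approx -151.84$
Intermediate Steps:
$S = - \frac{49297}{62376}$ ($S = 49297 \left(- \frac{1}{62376}\right) = - \frac{49297}{62376} \approx -0.79032$)
$\frac{n{\left(110,9 \right)}}{S} = \frac{120}{- \frac{49297}{62376}} = 120 \left(- \frac{62376}{49297}\right) = - \frac{7485120}{49297}$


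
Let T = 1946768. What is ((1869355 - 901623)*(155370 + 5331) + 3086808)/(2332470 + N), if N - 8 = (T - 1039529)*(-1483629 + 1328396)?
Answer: -155518586940/140831099209 ≈ -1.1043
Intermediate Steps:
N = -140833431679 (N = 8 + (1946768 - 1039529)*(-1483629 + 1328396) = 8 + 907239*(-155233) = 8 - 140833431687 = -140833431679)
((1869355 - 901623)*(155370 + 5331) + 3086808)/(2332470 + N) = ((1869355 - 901623)*(155370 + 5331) + 3086808)/(2332470 - 140833431679) = (967732*160701 + 3086808)/(-140831099209) = (155515500132 + 3086808)*(-1/140831099209) = 155518586940*(-1/140831099209) = -155518586940/140831099209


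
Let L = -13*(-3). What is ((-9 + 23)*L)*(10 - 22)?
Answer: -6552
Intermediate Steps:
L = 39
((-9 + 23)*L)*(10 - 22) = ((-9 + 23)*39)*(10 - 22) = (14*39)*(-12) = 546*(-12) = -6552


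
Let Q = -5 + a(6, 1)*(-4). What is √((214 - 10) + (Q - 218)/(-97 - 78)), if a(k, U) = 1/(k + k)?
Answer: √2263170/105 ≈ 14.327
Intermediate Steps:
a(k, U) = 1/(2*k)
Q = -16/3 (Q = -5 + ((½)/6)*(-4) = -5 + ((½)*(⅙))*(-4) = -5 + (1/12)*(-4) = -5 - ⅓ = -16/3 ≈ -5.3333)
√((214 - 10) + (Q - 218)/(-97 - 78)) = √((214 - 10) + (-16/3 - 218)/(-97 - 78)) = √(204 - 670/3/(-175)) = √(204 - 670/3*(-1/175)) = √(204 + 134/105) = √(21554/105) = √2263170/105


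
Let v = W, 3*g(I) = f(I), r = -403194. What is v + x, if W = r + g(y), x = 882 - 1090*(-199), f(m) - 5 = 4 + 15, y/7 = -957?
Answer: -185394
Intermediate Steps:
y = -6699 (y = 7*(-957) = -6699)
f(m) = 24 (f(m) = 5 + (4 + 15) = 5 + 19 = 24)
g(I) = 8 (g(I) = (⅓)*24 = 8)
x = 217792 (x = 882 + 216910 = 217792)
W = -403186 (W = -403194 + 8 = -403186)
v = -403186
v + x = -403186 + 217792 = -185394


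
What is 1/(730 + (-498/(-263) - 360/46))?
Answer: 6049/4379884 ≈ 0.0013811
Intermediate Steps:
1/(730 + (-498/(-263) - 360/46)) = 1/(730 + (-498*(-1/263) - 360*1/46)) = 1/(730 + (498/263 - 180/23)) = 1/(730 - 35886/6049) = 1/(4379884/6049) = 6049/4379884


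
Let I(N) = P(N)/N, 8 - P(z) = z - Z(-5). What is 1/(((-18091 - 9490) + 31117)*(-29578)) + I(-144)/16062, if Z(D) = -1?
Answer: -246797999/3779751087216 ≈ -6.5295e-5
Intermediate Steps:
P(z) = 7 - z (P(z) = 8 - (z - 1*(-1)) = 8 - (z + 1) = 8 - (1 + z) = 8 + (-1 - z) = 7 - z)
I(N) = (7 - N)/N
1/(((-18091 - 9490) + 31117)*(-29578)) + I(-144)/16062 = 1/(((-18091 - 9490) + 31117)*(-29578)) + ((7 - 1*(-144))/(-144))/16062 = -1/29578/(-27581 + 31117) - (7 + 144)/144*(1/16062) = -1/29578/3536 - 1/144*151*(1/16062) = (1/3536)*(-1/29578) - 151/144*1/16062 = -1/104587808 - 151/2312928 = -246797999/3779751087216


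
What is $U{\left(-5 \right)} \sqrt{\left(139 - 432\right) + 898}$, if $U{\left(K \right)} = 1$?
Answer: $11 \sqrt{5} \approx 24.597$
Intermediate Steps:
$U{\left(-5 \right)} \sqrt{\left(139 - 432\right) + 898} = 1 \sqrt{\left(139 - 432\right) + 898} = 1 \sqrt{-293 + 898} = 1 \sqrt{605} = 1 \cdot 11 \sqrt{5} = 11 \sqrt{5}$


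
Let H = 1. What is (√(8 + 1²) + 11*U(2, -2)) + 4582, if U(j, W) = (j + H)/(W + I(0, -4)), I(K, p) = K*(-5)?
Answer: 9137/2 ≈ 4568.5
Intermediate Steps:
I(K, p) = -5*K
U(j, W) = (1 + j)/W (U(j, W) = (j + 1)/(W - 5*0) = (1 + j)/(W + 0) = (1 + j)/W)
(√(8 + 1²) + 11*U(2, -2)) + 4582 = (√(8 + 1²) + 11*((1 + 2)/(-2))) + 4582 = (√(8 + 1) + 11*(-½*3)) + 4582 = (√9 + 11*(-3/2)) + 4582 = (3 - 33/2) + 4582 = -27/2 + 4582 = 9137/2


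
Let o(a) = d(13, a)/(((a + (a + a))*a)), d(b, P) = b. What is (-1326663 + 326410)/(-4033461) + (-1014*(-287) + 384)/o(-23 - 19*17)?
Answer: 422127691319744945/52434993 ≈ 8.0505e+9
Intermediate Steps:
o(a) = 13/(3*a²) (o(a) = 13/(((a + (a + a))*a)) = 13/(((a + 2*a)*a)) = 13/(((3*a)*a)) = 13/((3*a²)) = 13*(1/(3*a²)) = 13/(3*a²))
(-1326663 + 326410)/(-4033461) + (-1014*(-287) + 384)/o(-23 - 19*17) = (-1326663 + 326410)/(-4033461) + (-1014*(-287) + 384)/((13/(3*(-23 - 19*17)²))) = -1000253*(-1/4033461) + (291018 + 384)/((13/(3*(-23 - 323)²))) = 1000253/4033461 + 291402/(((13/3)/(-346)²)) = 1000253/4033461 + 291402/(((13/3)*(1/119716))) = 1000253/4033461 + 291402/(13/359148) = 1000253/4033461 + 291402*(359148/13) = 1000253/4033461 + 104656445496/13 = 422127691319744945/52434993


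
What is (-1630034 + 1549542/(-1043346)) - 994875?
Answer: -456448309176/173891 ≈ -2.6249e+6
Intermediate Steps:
(-1630034 + 1549542/(-1043346)) - 994875 = (-1630034 + 1549542*(-1/1043346)) - 994875 = (-1630034 - 258257/173891) - 994875 = -283448500551/173891 - 994875 = -456448309176/173891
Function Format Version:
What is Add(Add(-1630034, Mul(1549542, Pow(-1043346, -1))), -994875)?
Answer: Rational(-456448309176, 173891) ≈ -2.6249e+6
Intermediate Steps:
Add(Add(-1630034, Mul(1549542, Pow(-1043346, -1))), -994875) = Add(Add(-1630034, Mul(1549542, Rational(-1, 1043346))), -994875) = Add(Add(-1630034, Rational(-258257, 173891)), -994875) = Add(Rational(-283448500551, 173891), -994875) = Rational(-456448309176, 173891)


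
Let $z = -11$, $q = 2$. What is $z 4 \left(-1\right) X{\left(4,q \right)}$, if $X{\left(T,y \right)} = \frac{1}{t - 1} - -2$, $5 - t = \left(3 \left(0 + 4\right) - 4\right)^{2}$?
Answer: $\frac{1309}{15} \approx 87.267$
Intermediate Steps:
$t = -59$ ($t = 5 - \left(3 \left(0 + 4\right) - 4\right)^{2} = 5 - \left(3 \cdot 4 - 4\right)^{2} = 5 - \left(12 - 4\right)^{2} = 5 - 8^{2} = 5 - 64 = -59$)
$X{\left(T,y \right)} = \frac{119}{60}$ ($X{\left(T,y \right)} = \frac{1}{-59 - 1} - -2 = \frac{1}{-60} + 2 = - \frac{1}{60} + 2 = \frac{119}{60}$)
$z 4 \left(-1\right) X{\left(4,q \right)} = - 11 \cdot 4 \left(-1\right) \frac{119}{60} = \left(-11\right) \left(-4\right) \frac{119}{60} = 44 \cdot \frac{119}{60} = \frac{1309}{15}$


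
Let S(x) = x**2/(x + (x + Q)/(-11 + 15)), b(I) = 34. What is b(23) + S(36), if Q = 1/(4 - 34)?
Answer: 339086/5399 ≈ 62.805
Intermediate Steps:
Q = -1/30 (Q = 1/(-30) = -1/30 ≈ -0.033333)
S(x) = x**2/(-1/120 + 5*x/4) (S(x) = x**2/(x + (x - 1/30)/(-11 + 15)) = x**2/(x + (-1/30 + x)/4) = x**2/(x + (-1/30 + x)*(1/4)) = x**2/(x + (-1/120 + x/4)) = x**2/(-1/120 + 5*x/4))
b(23) + S(36) = 34 + 120*36**2/(-1 + 150*36) = 34 + 120*1296/(-1 + 5400) = 34 + 120*1296/5399 = 34 + 120*1296*(1/5399) = 34 + 155520/5399 = 339086/5399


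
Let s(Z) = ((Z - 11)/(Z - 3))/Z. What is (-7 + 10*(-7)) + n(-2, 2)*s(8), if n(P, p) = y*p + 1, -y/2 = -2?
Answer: -3107/40 ≈ -77.675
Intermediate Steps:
y = 4 (y = -2*(-2) = 4)
s(Z) = (-11 + Z)/(Z*(-3 + Z)) (s(Z) = ((-11 + Z)/(-3 + Z))/Z = (-11 + Z)/(Z*(-3 + Z)))
n(P, p) = 1 + 4*p (n(P, p) = 4*p + 1 = 1 + 4*p)
(-7 + 10*(-7)) + n(-2, 2)*s(8) = (-7 + 10*(-7)) + (1 + 4*2)*((-11 + 8)/(8*(-3 + 8))) = (-7 - 70) + (1 + 8)*((1/8)*(-3)/5) = -77 + 9*((1/8)*(1/5)*(-3)) = -77 + 9*(-3/40) = -77 - 27/40 = -3107/40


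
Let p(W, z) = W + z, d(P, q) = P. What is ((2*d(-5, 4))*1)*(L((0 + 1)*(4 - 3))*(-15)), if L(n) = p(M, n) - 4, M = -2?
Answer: -750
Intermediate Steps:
L(n) = -6 + n (L(n) = (-2 + n) - 4 = -6 + n)
((2*d(-5, 4))*1)*(L((0 + 1)*(4 - 3))*(-15)) = ((2*(-5))*1)*((-6 + (0 + 1)*(4 - 3))*(-15)) = (-10*1)*((-6 + 1*1)*(-15)) = -10*(-6 + 1)*(-15) = -(-50)*(-15) = -10*75 = -750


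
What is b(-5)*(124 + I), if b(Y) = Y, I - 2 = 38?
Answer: -820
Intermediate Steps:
I = 40 (I = 2 + 38 = 40)
b(-5)*(124 + I) = -5*(124 + 40) = -5*164 = -820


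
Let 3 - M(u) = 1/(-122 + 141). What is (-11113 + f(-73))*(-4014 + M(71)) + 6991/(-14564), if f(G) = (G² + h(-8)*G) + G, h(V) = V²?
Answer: 11686373237931/276716 ≈ 4.2232e+7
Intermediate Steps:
f(G) = G² + 65*G (f(G) = (G² + (-8)²*G) + G = (G² + 64*G) + G = G² + 65*G)
M(u) = 56/19 (M(u) = 3 - 1/(-122 + 141) = 3 - 1/19 = 56/19)
(-11113 + f(-73))*(-4014 + M(71)) + 6991/(-14564) = (-11113 - 73*(65 - 73))*(-4014 + 56/19) + 6991/(-14564) = (-11113 - 73*(-8))*(-76210/19) + 6991*(-1/14564) = (-11113 + 584)*(-76210/19) - 6991/14564 = -10529*(-76210/19) - 6991/14564 = 802415090/19 - 6991/14564 = 11686373237931/276716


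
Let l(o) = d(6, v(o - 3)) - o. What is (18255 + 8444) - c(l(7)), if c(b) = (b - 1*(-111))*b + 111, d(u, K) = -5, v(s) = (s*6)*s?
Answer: 27776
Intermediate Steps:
v(s) = 6*s² (v(s) = (6*s)*s = 6*s²)
l(o) = -5 - o
c(b) = 111 + b*(111 + b) (c(b) = (b + 111)*b + 111 = (111 + b)*b + 111 = b*(111 + b) + 111 = 111 + b*(111 + b))
(18255 + 8444) - c(l(7)) = (18255 + 8444) - (111 + (-5 - 1*7)² + 111*(-5 - 1*7)) = 26699 - (111 + (-5 - 7)² + 111*(-5 - 7)) = 26699 - (111 + (-12)² + 111*(-12)) = 26699 - (111 + 144 - 1332) = 26699 - 1*(-1077) = 26699 + 1077 = 27776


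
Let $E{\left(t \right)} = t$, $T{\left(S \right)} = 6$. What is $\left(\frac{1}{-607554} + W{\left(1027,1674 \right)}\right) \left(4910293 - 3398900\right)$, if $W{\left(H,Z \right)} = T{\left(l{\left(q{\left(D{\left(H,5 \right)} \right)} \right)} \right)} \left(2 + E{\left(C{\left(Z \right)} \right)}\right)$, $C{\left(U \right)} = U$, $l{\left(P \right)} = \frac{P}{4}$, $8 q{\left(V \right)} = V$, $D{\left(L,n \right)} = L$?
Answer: $\frac{9233950786021039}{607554} \approx 1.5199 \cdot 10^{10}$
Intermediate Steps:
$q{\left(V \right)} = \frac{V}{8}$
$l{\left(P \right)} = \frac{P}{4}$ ($l{\left(P \right)} = P \frac{1}{4} = \frac{P}{4}$)
$W{\left(H,Z \right)} = 12 + 6 Z$ ($W{\left(H,Z \right)} = 6 \left(2 + Z\right) = 12 + 6 Z$)
$\left(\frac{1}{-607554} + W{\left(1027,1674 \right)}\right) \left(4910293 - 3398900\right) = \left(\frac{1}{-607554} + \left(12 + 6 \cdot 1674\right)\right) \left(4910293 - 3398900\right) = \left(- \frac{1}{607554} + \left(12 + 10044\right)\right) 1511393 = \left(- \frac{1}{607554} + 10056\right) 1511393 = \frac{6109563023}{607554} \cdot 1511393 = \frac{9233950786021039}{607554}$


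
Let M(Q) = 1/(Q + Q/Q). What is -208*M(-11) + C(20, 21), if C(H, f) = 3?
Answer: 119/5 ≈ 23.800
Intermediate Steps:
M(Q) = 1/(1 + Q) (M(Q) = 1/(Q + 1) = 1/(1 + Q))
-208*M(-11) + C(20, 21) = -208/(1 - 11) + 3 = -208/(-10) + 3 = -208*(-⅒) + 3 = 104/5 + 3 = 119/5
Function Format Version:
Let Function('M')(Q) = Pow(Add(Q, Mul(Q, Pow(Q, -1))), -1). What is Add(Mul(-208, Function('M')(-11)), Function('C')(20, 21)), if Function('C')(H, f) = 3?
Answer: Rational(119, 5) ≈ 23.800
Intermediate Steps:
Function('M')(Q) = Pow(Add(1, Q), -1) (Function('M')(Q) = Pow(Add(Q, 1), -1) = Pow(Add(1, Q), -1))
Add(Mul(-208, Function('M')(-11)), Function('C')(20, 21)) = Add(Mul(-208, Pow(Add(1, -11), -1)), 3) = Add(Mul(-208, Pow(-10, -1)), 3) = Add(Mul(-208, Rational(-1, 10)), 3) = Add(Rational(104, 5), 3) = Rational(119, 5)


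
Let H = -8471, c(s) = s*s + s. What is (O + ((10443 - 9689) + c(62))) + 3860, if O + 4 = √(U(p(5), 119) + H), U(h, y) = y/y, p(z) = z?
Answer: 8516 + 11*I*√70 ≈ 8516.0 + 92.033*I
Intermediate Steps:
c(s) = s + s² (c(s) = s² + s = s + s²)
U(h, y) = 1
O = -4 + 11*I*√70 (O = -4 + √(1 - 8471) = -4 + √(-8470) = -4 + 11*I*√70 ≈ -4.0 + 92.033*I)
(O + ((10443 - 9689) + c(62))) + 3860 = ((-4 + 11*I*√70) + ((10443 - 9689) + 62*(1 + 62))) + 3860 = ((-4 + 11*I*√70) + (754 + 62*63)) + 3860 = ((-4 + 11*I*√70) + (754 + 3906)) + 3860 = ((-4 + 11*I*√70) + 4660) + 3860 = (4656 + 11*I*√70) + 3860 = 8516 + 11*I*√70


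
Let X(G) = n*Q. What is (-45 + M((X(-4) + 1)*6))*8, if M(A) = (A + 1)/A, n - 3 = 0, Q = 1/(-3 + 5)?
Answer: -5272/15 ≈ -351.47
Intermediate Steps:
Q = ½ (Q = 1/2 = ½ ≈ 0.50000)
n = 3 (n = 3 + 0 = 3)
X(G) = 3/2 (X(G) = 3*(½) = 3/2)
M(A) = (1 + A)/A
(-45 + M((X(-4) + 1)*6))*8 = (-45 + (1 + (3/2 + 1)*6)/(((3/2 + 1)*6)))*8 = (-45 + (1 + (5/2)*6)/(((5/2)*6)))*8 = (-45 + (1 + 15)/15)*8 = (-45 + (1/15)*16)*8 = (-45 + 16/15)*8 = -659/15*8 = -5272/15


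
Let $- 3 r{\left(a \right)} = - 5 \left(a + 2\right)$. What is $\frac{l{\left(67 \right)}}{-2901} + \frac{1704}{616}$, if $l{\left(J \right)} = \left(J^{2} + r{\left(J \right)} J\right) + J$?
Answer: $- \frac{108728}{74459} \approx -1.4602$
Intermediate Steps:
$r{\left(a \right)} = \frac{10}{3} + \frac{5 a}{3}$ ($r{\left(a \right)} = - \frac{\left(-5\right) \left(a + 2\right)}{3} = - \frac{\left(-5\right) \left(2 + a\right)}{3} = - \frac{-10 - 5 a}{3} = \frac{10}{3} + \frac{5 a}{3}$)
$l{\left(J \right)} = J + J^{2} + J \left(\frac{10}{3} + \frac{5 J}{3}\right)$ ($l{\left(J \right)} = \left(J^{2} + \left(\frac{10}{3} + \frac{5 J}{3}\right) J\right) + J = \left(J^{2} + J \left(\frac{10}{3} + \frac{5 J}{3}\right)\right) + J = J + J^{2} + J \left(\frac{10}{3} + \frac{5 J}{3}\right)$)
$\frac{l{\left(67 \right)}}{-2901} + \frac{1704}{616} = \frac{\frac{1}{3} \cdot 67 \left(13 + 8 \cdot 67\right)}{-2901} + \frac{1704}{616} = \frac{1}{3} \cdot 67 \left(13 + 536\right) \left(- \frac{1}{2901}\right) + 1704 \cdot \frac{1}{616} = \frac{1}{3} \cdot 67 \cdot 549 \left(- \frac{1}{2901}\right) + \frac{213}{77} = 12261 \left(- \frac{1}{2901}\right) + \frac{213}{77} = - \frac{4087}{967} + \frac{213}{77} = - \frac{108728}{74459}$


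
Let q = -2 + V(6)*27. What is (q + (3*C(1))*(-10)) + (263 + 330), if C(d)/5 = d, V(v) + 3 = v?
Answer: 522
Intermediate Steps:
V(v) = -3 + v
C(d) = 5*d
q = 79 (q = -2 + (-3 + 6)*27 = -2 + 3*27 = -2 + 81 = 79)
(q + (3*C(1))*(-10)) + (263 + 330) = (79 + (3*(5*1))*(-10)) + (263 + 330) = (79 + (3*5)*(-10)) + 593 = (79 + 15*(-10)) + 593 = (79 - 150) + 593 = -71 + 593 = 522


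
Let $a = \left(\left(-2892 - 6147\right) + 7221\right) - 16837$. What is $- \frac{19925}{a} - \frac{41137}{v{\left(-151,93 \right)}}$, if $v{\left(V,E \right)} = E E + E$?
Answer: $- \frac{3827267}{1052142} \approx -3.6376$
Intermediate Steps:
$a = -18655$ ($a = \left(\left(-2892 - 6147\right) + 7221\right) - 16837 = \left(-9039 + 7221\right) - 16837 = -1818 - 16837 = -18655$)
$v{\left(V,E \right)} = E + E^{2}$ ($v{\left(V,E \right)} = E^{2} + E = E + E^{2}$)
$- \frac{19925}{a} - \frac{41137}{v{\left(-151,93 \right)}} = - \frac{19925}{-18655} - \frac{41137}{93 \left(1 + 93\right)} = \left(-19925\right) \left(- \frac{1}{18655}\right) - \frac{41137}{93 \cdot 94} = \frac{3985}{3731} - \frac{41137}{8742} = \frac{3985}{3731} - \frac{1327}{282} = - \frac{3827267}{1052142}$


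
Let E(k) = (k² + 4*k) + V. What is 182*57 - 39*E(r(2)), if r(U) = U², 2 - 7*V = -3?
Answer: 63687/7 ≈ 9098.1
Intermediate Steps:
V = 5/7 (V = 2/7 - ⅐*(-3) = 2/7 + 3/7 = 5/7 ≈ 0.71429)
E(k) = 5/7 + k² + 4*k (E(k) = (k² + 4*k) + 5/7 = 5/7 + k² + 4*k)
182*57 - 39*E(r(2)) = 182*57 - 39*(5/7 + (2²)² + 4*2²) = 10374 - 39*(5/7 + 4² + 4*4) = 10374 - 39*(5/7 + 16 + 16) = 10374 - 39*229/7 = 10374 - 8931/7 = 63687/7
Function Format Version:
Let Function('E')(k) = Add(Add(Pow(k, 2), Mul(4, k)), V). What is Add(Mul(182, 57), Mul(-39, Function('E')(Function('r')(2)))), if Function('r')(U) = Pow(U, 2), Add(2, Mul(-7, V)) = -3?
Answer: Rational(63687, 7) ≈ 9098.1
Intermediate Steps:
V = Rational(5, 7) (V = Add(Rational(2, 7), Mul(Rational(-1, 7), -3)) = Add(Rational(2, 7), Rational(3, 7)) = Rational(5, 7) ≈ 0.71429)
Function('E')(k) = Add(Rational(5, 7), Pow(k, 2), Mul(4, k)) (Function('E')(k) = Add(Add(Pow(k, 2), Mul(4, k)), Rational(5, 7)) = Add(Rational(5, 7), Pow(k, 2), Mul(4, k)))
Add(Mul(182, 57), Mul(-39, Function('E')(Function('r')(2)))) = Add(Mul(182, 57), Mul(-39, Add(Rational(5, 7), Pow(Pow(2, 2), 2), Mul(4, Pow(2, 2))))) = Add(10374, Mul(-39, Add(Rational(5, 7), Pow(4, 2), Mul(4, 4)))) = Add(10374, Mul(-39, Add(Rational(5, 7), 16, 16))) = Add(10374, Mul(-39, Rational(229, 7))) = Add(10374, Rational(-8931, 7)) = Rational(63687, 7)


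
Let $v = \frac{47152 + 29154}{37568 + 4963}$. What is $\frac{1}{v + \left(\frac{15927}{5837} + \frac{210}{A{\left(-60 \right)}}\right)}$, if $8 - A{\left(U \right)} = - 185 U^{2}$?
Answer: $\frac{11809912980684}{53417059188053} \approx 0.22109$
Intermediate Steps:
$A{\left(U \right)} = 8 + 185 U^{2}$ ($A{\left(U \right)} = 8 - - 185 U^{2} = 8 + 185 U^{2}$)
$v = \frac{76306}{42531} \approx 1.7941$
$\frac{1}{v + \left(\frac{15927}{5837} + \frac{210}{A{\left(-60 \right)}}\right)} = \frac{1}{\frac{76306}{42531} + \left(\frac{15927}{5837} + \frac{210}{8 + 185 \left(-60\right)^{2}}\right)} = \frac{1}{\frac{76306}{42531} + \left(15927 \cdot \frac{1}{5837} + \frac{210}{8 + 185 \cdot 3600}\right)} = \frac{1}{\frac{76306}{42531} + \left(\frac{15927}{5837} + \frac{210}{8 + 666000}\right)} = \frac{1}{\frac{76306}{42531} + \left(\frac{15927}{5837} + \frac{210}{666008}\right)} = \frac{1}{\frac{76306}{42531} + \left(\frac{15927}{5837} + 210 \cdot \frac{1}{666008}\right)} = \frac{1}{\frac{76306}{42531} + \left(\frac{15927}{5837} + \frac{15}{47572}\right)} = \frac{1}{\frac{76306}{42531} + \frac{757766799}{277677764}} = \frac{1}{\frac{53417059188053}{11809912980684}} = \frac{11809912980684}{53417059188053}$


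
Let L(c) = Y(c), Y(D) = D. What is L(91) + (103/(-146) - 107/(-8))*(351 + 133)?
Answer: 908565/146 ≈ 6223.0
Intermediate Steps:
L(c) = c
L(91) + (103/(-146) - 107/(-8))*(351 + 133) = 91 + (103/(-146) - 107/(-8))*(351 + 133) = 91 + (103*(-1/146) - 107*(-⅛))*484 = 91 + (-103/146 + 107/8)*484 = 91 + (7399/584)*484 = 91 + 895279/146 = 908565/146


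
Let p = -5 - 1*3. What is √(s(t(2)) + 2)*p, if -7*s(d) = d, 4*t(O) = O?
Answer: -12*√42/7 ≈ -11.110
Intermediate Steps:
t(O) = O/4
s(d) = -d/7
p = -8 (p = -5 - 3 = -8)
√(s(t(2)) + 2)*p = √(-2/28 + 2)*(-8) = √(-⅐*½ + 2)*(-8) = √(-1/14 + 2)*(-8) = √(27/14)*(-8) = (3*√42/14)*(-8) = -12*√42/7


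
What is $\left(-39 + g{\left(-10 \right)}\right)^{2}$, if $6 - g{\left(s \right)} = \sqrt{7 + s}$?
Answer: $\left(33 + i \sqrt{3}\right)^{2} \approx 1086.0 + 114.32 i$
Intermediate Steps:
$g{\left(s \right)} = 6 - \sqrt{7 + s}$
$\left(-39 + g{\left(-10 \right)}\right)^{2} = \left(-39 + \left(6 - \sqrt{7 - 10}\right)\right)^{2} = \left(-39 + \left(6 - \sqrt{-3}\right)\right)^{2} = \left(-39 + \left(6 - i \sqrt{3}\right)\right)^{2} = \left(-33 - i \sqrt{3}\right)^{2}$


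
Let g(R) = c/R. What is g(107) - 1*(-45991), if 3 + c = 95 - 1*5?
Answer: 4921124/107 ≈ 45992.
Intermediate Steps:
c = 87 (c = -3 + (95 - 1*5) = -3 + (95 - 5) = -3 + 90 = 87)
g(R) = 87/R
g(107) - 1*(-45991) = 87/107 - 1*(-45991) = 87*(1/107) + 45991 = 87/107 + 45991 = 4921124/107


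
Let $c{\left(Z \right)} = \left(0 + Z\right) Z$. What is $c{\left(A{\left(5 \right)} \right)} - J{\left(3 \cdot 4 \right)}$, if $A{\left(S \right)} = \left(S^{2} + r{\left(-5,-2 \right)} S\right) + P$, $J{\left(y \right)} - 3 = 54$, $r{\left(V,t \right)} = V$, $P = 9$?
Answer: $24$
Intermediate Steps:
$J{\left(y \right)} = 57$ ($J{\left(y \right)} = 3 + 54 = 57$)
$A{\left(S \right)} = 9 + S^{2} - 5 S$ ($A{\left(S \right)} = \left(S^{2} - 5 S\right) + 9 = 9 + S^{2} - 5 S$)
$c{\left(Z \right)} = Z^{2}$ ($c{\left(Z \right)} = Z Z = Z^{2}$)
$c{\left(A{\left(5 \right)} \right)} - J{\left(3 \cdot 4 \right)} = \left(9 + 5^{2} - 25\right)^{2} - 57 = \left(9 + 25 - 25\right)^{2} - 57 = 9^{2} - 57 = 81 - 57 = 24$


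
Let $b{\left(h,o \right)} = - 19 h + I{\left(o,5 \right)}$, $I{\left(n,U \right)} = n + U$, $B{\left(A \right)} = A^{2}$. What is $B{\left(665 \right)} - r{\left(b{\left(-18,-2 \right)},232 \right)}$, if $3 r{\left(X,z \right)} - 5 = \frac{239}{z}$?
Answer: $\frac{307787201}{696} \approx 4.4222 \cdot 10^{5}$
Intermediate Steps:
$I{\left(n,U \right)} = U + n$
$b{\left(h,o \right)} = 5 + o - 19 h$ ($b{\left(h,o \right)} = - 19 h + \left(5 + o\right) = 5 + o - 19 h$)
$r{\left(X,z \right)} = \frac{5}{3} + \frac{239}{3 z}$ ($r{\left(X,z \right)} = \frac{5}{3} + \frac{239 \frac{1}{z}}{3} = \frac{5}{3} + \frac{239}{3 z}$)
$B{\left(665 \right)} - r{\left(b{\left(-18,-2 \right)},232 \right)} = 665^{2} - \frac{239 + 5 \cdot 232}{3 \cdot 232} = 442225 - \frac{1}{3} \cdot \frac{1}{232} \left(239 + 1160\right) = 442225 - \frac{1}{3} \cdot \frac{1}{232} \cdot 1399 = 442225 - \frac{1399}{696} = \frac{307787201}{696}$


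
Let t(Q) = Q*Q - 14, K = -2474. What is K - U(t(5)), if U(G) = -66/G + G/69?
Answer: -170303/69 ≈ -2468.2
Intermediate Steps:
t(Q) = -14 + Q² (t(Q) = Q² - 14 = -14 + Q²)
U(G) = -66/G + G/69 (U(G) = -66/G + G*(1/69) = -66/G + G/69)
K - U(t(5)) = -2474 - (-66/(-14 + 5²) + (-14 + 5²)/69) = -2474 - (-66/(-14 + 25) + (-14 + 25)/69) = -2474 - (-66/11 + (1/69)*11) = -2474 - (-66*1/11 + 11/69) = -2474 - (-6 + 11/69) = -2474 - 1*(-403/69) = -2474 + 403/69 = -170303/69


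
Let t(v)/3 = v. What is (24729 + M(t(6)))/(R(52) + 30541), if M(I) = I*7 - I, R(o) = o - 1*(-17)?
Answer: 24837/30610 ≈ 0.81140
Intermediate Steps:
t(v) = 3*v
R(o) = 17 + o (R(o) = o + 17 = 17 + o)
M(I) = 6*I (M(I) = 7*I - I = 6*I)
(24729 + M(t(6)))/(R(52) + 30541) = (24729 + 6*(3*6))/((17 + 52) + 30541) = (24729 + 6*18)/(69 + 30541) = (24729 + 108)/30610 = 24837*(1/30610) = 24837/30610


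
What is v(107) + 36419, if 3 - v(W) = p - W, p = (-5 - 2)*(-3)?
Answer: 36508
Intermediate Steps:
p = 21 (p = -7*(-3) = 21)
v(W) = -18 + W (v(W) = 3 - (21 - W) = 3 + (-21 + W) = -18 + W)
v(107) + 36419 = (-18 + 107) + 36419 = 89 + 36419 = 36508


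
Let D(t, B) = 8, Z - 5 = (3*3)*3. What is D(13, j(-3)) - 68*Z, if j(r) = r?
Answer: -2168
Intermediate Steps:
Z = 32 (Z = 5 + (3*3)*3 = 5 + 9*3 = 5 + 27 = 32)
D(13, j(-3)) - 68*Z = 8 - 68*32 = 8 - 2176 = -2168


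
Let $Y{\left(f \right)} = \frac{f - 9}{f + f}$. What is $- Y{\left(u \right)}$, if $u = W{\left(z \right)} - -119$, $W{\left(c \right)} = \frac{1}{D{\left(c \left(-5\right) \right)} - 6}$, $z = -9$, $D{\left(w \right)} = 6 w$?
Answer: $- \frac{29041}{62834} \approx -0.46219$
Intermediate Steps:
$W{\left(c \right)} = \frac{1}{-6 - 30 c}$ ($W{\left(c \right)} = \frac{1}{6 c \left(-5\right) - 6} = \frac{1}{6 \left(- 5 c\right) - 6} = \frac{1}{- 30 c - 6} = \frac{1}{-6 - 30 c}$)
$u = \frac{31417}{264}$ ($u = \frac{1}{6 \left(-1 - -45\right)} - -119 = \frac{1}{6 \left(-1 + 45\right)} + 119 = \frac{1}{6 \cdot 44} + 119 = \frac{1}{6} \cdot \frac{1}{44} + 119 = \frac{1}{264} + 119 = \frac{31417}{264} \approx 119.0$)
$Y{\left(f \right)} = \frac{-9 + f}{2 f}$
$- Y{\left(u \right)} = - \frac{-9 + \frac{31417}{264}}{2 \cdot \frac{31417}{264}} = - \frac{264 \cdot 29041}{2 \cdot 31417 \cdot 264} = \left(-1\right) \frac{29041}{62834} = - \frac{29041}{62834}$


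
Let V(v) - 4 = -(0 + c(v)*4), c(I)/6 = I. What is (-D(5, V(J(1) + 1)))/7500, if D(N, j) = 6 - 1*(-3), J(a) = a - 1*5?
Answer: -3/2500 ≈ -0.0012000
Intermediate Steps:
c(I) = 6*I
J(a) = -5 + a (J(a) = a - 5 = -5 + a)
V(v) = 4 - 24*v (V(v) = 4 - (0 + (6*v)*4) = 4 - (0 + 24*v) = 4 - 24*v)
D(N, j) = 9 (D(N, j) = 6 + 3 = 9)
(-D(5, V(J(1) + 1)))/7500 = (-1*9)/7500 = (1/7500)*(-9) = -3/2500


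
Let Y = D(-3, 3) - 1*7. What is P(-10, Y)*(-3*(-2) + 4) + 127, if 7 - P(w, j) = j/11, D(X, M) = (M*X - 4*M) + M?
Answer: 2417/11 ≈ 219.73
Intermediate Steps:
D(X, M) = -3*M + M*X (D(X, M) = (-4*M + M*X) + M = -3*M + M*X)
Y = -25 (Y = 3*(-3 - 3) - 1*7 = 3*(-6) - 7 = -18 - 7 = -25)
P(w, j) = 7 - j/11
P(-10, Y)*(-3*(-2) + 4) + 127 = (7 - 1/11*(-25))*(-3*(-2) + 4) + 127 = (7 + 25/11)*(6 + 4) + 127 = (102/11)*10 + 127 = 1020/11 + 127 = 2417/11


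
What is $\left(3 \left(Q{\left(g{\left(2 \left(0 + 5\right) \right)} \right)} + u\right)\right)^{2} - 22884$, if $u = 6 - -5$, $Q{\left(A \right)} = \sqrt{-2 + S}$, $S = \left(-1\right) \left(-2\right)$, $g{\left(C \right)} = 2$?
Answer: $-21795$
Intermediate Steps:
$S = 2$
$Q{\left(A \right)} = 0$ ($Q{\left(A \right)} = \sqrt{-2 + 2} = \sqrt{0} = 0$)
$u = 11$ ($u = 6 + 5 = 11$)
$\left(3 \left(Q{\left(g{\left(2 \left(0 + 5\right) \right)} \right)} + u\right)\right)^{2} - 22884 = \left(3 \left(0 + 11\right)\right)^{2} - 22884 = \left(3 \cdot 11\right)^{2} - 22884 = 33^{2} - 22884 = 1089 - 22884 = -21795$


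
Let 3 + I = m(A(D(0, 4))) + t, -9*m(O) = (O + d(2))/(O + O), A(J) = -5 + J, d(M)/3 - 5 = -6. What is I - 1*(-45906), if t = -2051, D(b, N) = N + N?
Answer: 43852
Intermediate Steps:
D(b, N) = 2*N
d(M) = -3 (d(M) = 15 + 3*(-6) = 15 - 18 = -3)
m(O) = -(-3 + O)/(18*O) (m(O) = -(O - 3)/(9*(O + O)) = -(-3 + O)/(9*(2*O)) = -(-3 + O)*1/(2*O)/9 = -(-3 + O)/(18*O))
I = -2054 (I = -3 + ((3 - (-5 + 2*4))/(18*(-5 + 2*4)) - 2051) = -3 + ((3 - (-5 + 8))/(18*(-5 + 8)) - 2051) = -3 + ((1/18)*(3 - 1*3)/3 - 2051) = -3 + ((1/18)*(⅓)*(3 - 3) - 2051) = -3 + ((1/18)*(⅓)*0 - 2051) = -3 + (0 - 2051) = -3 - 2051 = -2054)
I - 1*(-45906) = -2054 - 1*(-45906) = -2054 + 45906 = 43852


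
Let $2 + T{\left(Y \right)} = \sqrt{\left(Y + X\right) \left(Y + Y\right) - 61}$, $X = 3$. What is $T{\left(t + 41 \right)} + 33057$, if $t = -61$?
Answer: $33055 + \sqrt{619} \approx 33080.0$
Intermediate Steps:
$T{\left(Y \right)} = -2 + \sqrt{-61 + 2 Y \left(3 + Y\right)}$ ($T{\left(Y \right)} = -2 + \sqrt{\left(Y + 3\right) \left(Y + Y\right) - 61} = -2 + \sqrt{\left(3 + Y\right) 2 Y - 61} = -2 + \sqrt{2 Y \left(3 + Y\right) - 61} = -2 + \sqrt{-61 + 2 Y \left(3 + Y\right)}$)
$T{\left(t + 41 \right)} + 33057 = \left(-2 + \sqrt{-61 + 2 \left(-61 + 41\right)^{2} + 6 \left(-61 + 41\right)}\right) + 33057 = \left(-2 + \sqrt{-61 + 2 \left(-20\right)^{2} + 6 \left(-20\right)}\right) + 33057 = \left(-2 + \sqrt{-61 + 2 \cdot 400 - 120}\right) + 33057 = \left(-2 + \sqrt{-61 + 800 - 120}\right) + 33057 = \left(-2 + \sqrt{619}\right) + 33057 = 33055 + \sqrt{619}$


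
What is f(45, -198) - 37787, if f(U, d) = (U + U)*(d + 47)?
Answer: -51377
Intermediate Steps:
f(U, d) = 2*U*(47 + d) (f(U, d) = (2*U)*(47 + d) = 2*U*(47 + d))
f(45, -198) - 37787 = 2*45*(47 - 198) - 37787 = 2*45*(-151) - 37787 = -13590 - 37787 = -51377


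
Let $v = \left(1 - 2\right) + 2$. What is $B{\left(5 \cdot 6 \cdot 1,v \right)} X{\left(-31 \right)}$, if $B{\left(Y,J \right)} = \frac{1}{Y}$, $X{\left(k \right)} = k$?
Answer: $- \frac{31}{30} \approx -1.0333$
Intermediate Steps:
$v = 1$ ($v = -1 + 2 = 1$)
$B{\left(5 \cdot 6 \cdot 1,v \right)} X{\left(-31 \right)} = \frac{1}{5 \cdot 6 \cdot 1} \left(-31\right) = \frac{1}{30 \cdot 1} \left(-31\right) = \frac{1}{30} \left(-31\right) = - \frac{31}{30}$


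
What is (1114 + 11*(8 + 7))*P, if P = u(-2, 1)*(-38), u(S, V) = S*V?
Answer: 97204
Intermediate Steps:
P = 76 (P = -2*1*(-38) = -2*(-38) = 76)
(1114 + 11*(8 + 7))*P = (1114 + 11*(8 + 7))*76 = (1114 + 11*15)*76 = (1114 + 165)*76 = 1279*76 = 97204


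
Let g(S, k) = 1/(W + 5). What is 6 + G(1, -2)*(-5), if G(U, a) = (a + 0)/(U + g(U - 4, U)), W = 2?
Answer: 59/4 ≈ 14.750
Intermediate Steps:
g(S, k) = ⅐ (g(S, k) = 1/(2 + 5) = 1/7 = ⅐)
G(U, a) = a/(⅐ + U) (G(U, a) = (a + 0)/(U + ⅐) = a/(⅐ + U))
6 + G(1, -2)*(-5) = 6 + (7*(-2)/(1 + 7*1))*(-5) = 6 + (7*(-2)/(1 + 7))*(-5) = 6 + (7*(-2)/8)*(-5) = 6 + (7*(-2)*(⅛))*(-5) = 6 - 7/4*(-5) = 6 + 35/4 = 59/4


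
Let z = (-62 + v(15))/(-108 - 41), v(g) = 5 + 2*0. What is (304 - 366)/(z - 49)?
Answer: 4619/3622 ≈ 1.2753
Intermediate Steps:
v(g) = 5 (v(g) = 5 + 0 = 5)
z = 57/149 (z = (-62 + 5)/(-108 - 41) = -57/(-149) = -57*(-1/149) = 57/149 ≈ 0.38255)
(304 - 366)/(z - 49) = (304 - 366)/(57/149 - 49) = -62/(-7244/149) = -62*(-149/7244) = 4619/3622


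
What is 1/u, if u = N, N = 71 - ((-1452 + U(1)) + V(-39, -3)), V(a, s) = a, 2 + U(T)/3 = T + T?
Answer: 1/1562 ≈ 0.00064021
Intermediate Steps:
U(T) = -6 + 6*T (U(T) = -6 + 3*(T + T) = -6 + 3*(2*T) = -6 + 6*T)
N = 1562 (N = 71 - ((-1452 + (-6 + 6*1)) - 39) = 71 - ((-1452 + (-6 + 6)) - 39) = 71 - ((-1452 + 0) - 39) = 71 - (-1452 - 39) = 71 - 1*(-1491) = 71 + 1491 = 1562)
u = 1562
1/u = 1/1562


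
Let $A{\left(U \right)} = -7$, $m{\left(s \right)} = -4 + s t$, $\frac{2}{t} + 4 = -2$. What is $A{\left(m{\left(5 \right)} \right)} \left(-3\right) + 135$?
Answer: $156$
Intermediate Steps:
$t = - \frac{1}{3}$ ($t = \frac{2}{-4 - 2} = \frac{2}{-6} = 2 \left(- \frac{1}{6}\right) = - \frac{1}{3} \approx -0.33333$)
$m{\left(s \right)} = -4 - \frac{s}{3}$ ($m{\left(s \right)} = -4 + s \left(- \frac{1}{3}\right) = -4 - \frac{s}{3}$)
$A{\left(m{\left(5 \right)} \right)} \left(-3\right) + 135 = \left(-7\right) \left(-3\right) + 135 = 21 + 135 = 156$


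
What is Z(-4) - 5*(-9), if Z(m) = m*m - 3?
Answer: 58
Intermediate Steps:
Z(m) = -3 + m² (Z(m) = m² - 3 = -3 + m²)
Z(-4) - 5*(-9) = (-3 + (-4)²) - 5*(-9) = (-3 + 16) + 45 = 13 + 45 = 58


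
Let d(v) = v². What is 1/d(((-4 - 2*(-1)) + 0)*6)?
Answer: 1/144 ≈ 0.0069444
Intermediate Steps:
1/d(((-4 - 2*(-1)) + 0)*6) = 1/((((-4 - 2*(-1)) + 0)*6)²) = 1/((((-4 + 2) + 0)*6)²) = 1/(((-2 + 0)*6)²) = 1/((-2*6)²) = 1/((-12)²) = 1/144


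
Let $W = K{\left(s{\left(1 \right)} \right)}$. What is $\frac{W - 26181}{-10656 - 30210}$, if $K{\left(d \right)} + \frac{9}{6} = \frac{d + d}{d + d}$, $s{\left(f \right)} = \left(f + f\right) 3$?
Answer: $\frac{52363}{81732} \approx 0.64067$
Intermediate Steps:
$s{\left(f \right)} = 6 f$ ($s{\left(f \right)} = 2 f 3 = 6 f$)
$K{\left(d \right)} = - \frac{1}{2}$ ($K{\left(d \right)} = - \frac{3}{2} + \frac{d + d}{d + d} = - \frac{3}{2} + \frac{2 d}{2 d} = - \frac{3}{2} + 2 d \frac{1}{2 d} = - \frac{3}{2} + 1 = - \frac{1}{2}$)
$W = - \frac{1}{2} \approx -0.5$
$\frac{W - 26181}{-10656 - 30210} = \frac{- \frac{1}{2} - 26181}{-10656 - 30210} = - \frac{52363}{2 \left(-40866\right)} = \left(- \frac{52363}{2}\right) \left(- \frac{1}{40866}\right) = \frac{52363}{81732}$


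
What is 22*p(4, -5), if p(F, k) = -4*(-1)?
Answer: 88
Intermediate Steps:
p(F, k) = 4
22*p(4, -5) = 22*4 = 88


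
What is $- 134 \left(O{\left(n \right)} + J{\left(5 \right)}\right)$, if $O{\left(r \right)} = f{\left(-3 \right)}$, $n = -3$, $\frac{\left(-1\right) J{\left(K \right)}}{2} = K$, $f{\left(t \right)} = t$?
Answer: $1742$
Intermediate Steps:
$J{\left(K \right)} = - 2 K$
$O{\left(r \right)} = -3$
$- 134 \left(O{\left(n \right)} + J{\left(5 \right)}\right) = - 134 \left(-3 - 10\right) = \left(-134\right) \left(-13\right) = 1742$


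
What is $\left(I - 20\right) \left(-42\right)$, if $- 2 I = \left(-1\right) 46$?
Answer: $-126$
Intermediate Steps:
$I = 23$ ($I = - \frac{\left(-1\right) 46}{2} = \left(- \frac{1}{2}\right) \left(-46\right) = 23$)
$\left(I - 20\right) \left(-42\right) = \left(23 - 20\right) \left(-42\right) = 3 \left(-42\right) = -126$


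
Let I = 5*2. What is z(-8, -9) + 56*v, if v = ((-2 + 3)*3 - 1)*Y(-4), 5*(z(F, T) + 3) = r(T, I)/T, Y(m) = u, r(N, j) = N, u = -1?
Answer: -574/5 ≈ -114.80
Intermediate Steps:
I = 10
Y(m) = -1
z(F, T) = -14/5 (z(F, T) = -3 + (T/T)/5 = -3 + (1/5)*1 = -3 + 1/5 = -14/5)
v = -2 (v = ((-2 + 3)*3 - 1)*(-1) = (1*3 - 1)*(-1) = (3 - 1)*(-1) = 2*(-1) = -2)
z(-8, -9) + 56*v = -14/5 + 56*(-2) = -14/5 - 112 = -574/5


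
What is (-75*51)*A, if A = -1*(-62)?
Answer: -237150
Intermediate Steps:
A = 62
(-75*51)*A = -75*51*62 = -3825*62 = -237150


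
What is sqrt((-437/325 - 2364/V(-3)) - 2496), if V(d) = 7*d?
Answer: I*sqrt(493707669)/455 ≈ 48.834*I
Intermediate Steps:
sqrt((-437/325 - 2364/V(-3)) - 2496) = sqrt((-437/325 - 2364/(7*(-3))) - 2496) = sqrt((-437*1/325 - 2364/(-21)) - 2496) = sqrt((-437/325 - 2364*(-1/21)) - 2496) = sqrt((-437/325 + 788/7) - 2496) = sqrt(253041/2275 - 2496) = sqrt(-5425359/2275) = I*sqrt(493707669)/455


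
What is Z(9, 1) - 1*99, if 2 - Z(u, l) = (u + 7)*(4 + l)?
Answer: -177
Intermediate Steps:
Z(u, l) = 2 - (4 + l)*(7 + u) (Z(u, l) = 2 - (u + 7)*(4 + l) = 2 - (7 + u)*(4 + l) = 2 - (4 + l)*(7 + u))
Z(9, 1) - 1*99 = (-26 - 7*1 - 4*9 - 1*1*9) - 1*99 = (-26 - 7 - 36 - 9) - 99 = -78 - 99 = -177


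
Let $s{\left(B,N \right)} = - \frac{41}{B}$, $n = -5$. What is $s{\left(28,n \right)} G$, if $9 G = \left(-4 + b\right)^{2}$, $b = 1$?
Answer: $- \frac{41}{28} \approx -1.4643$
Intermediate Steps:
$G = 1$ ($G = \frac{\left(-4 + 1\right)^{2}}{9} = \frac{\left(-3\right)^{2}}{9} = \frac{1}{9} \cdot 9 = 1$)
$s{\left(28,n \right)} G = - \frac{41}{28} \cdot 1 = \left(-41\right) \frac{1}{28} \cdot 1 = \left(- \frac{41}{28}\right) 1 = - \frac{41}{28}$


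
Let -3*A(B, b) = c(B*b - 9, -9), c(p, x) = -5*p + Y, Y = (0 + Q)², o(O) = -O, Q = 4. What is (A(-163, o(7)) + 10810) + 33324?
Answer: 138046/3 ≈ 46015.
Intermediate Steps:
Y = 16 (Y = (0 + 4)² = 4² = 16)
c(p, x) = 16 - 5*p (c(p, x) = -5*p + 16 = 16 - 5*p)
A(B, b) = -61/3 + 5*B*b/3 (A(B, b) = -(16 - 5*(B*b - 9))/3 = -(16 - 5*(-9 + B*b))/3 = -(16 + (45 - 5*B*b))/3 = -(61 - 5*B*b)/3 = -61/3 + 5*B*b/3)
(A(-163, o(7)) + 10810) + 33324 = ((-61/3 + (5/3)*(-163)*(-1*7)) + 10810) + 33324 = ((-61/3 + (5/3)*(-163)*(-7)) + 10810) + 33324 = ((-61/3 + 5705/3) + 10810) + 33324 = (5644/3 + 10810) + 33324 = 38074/3 + 33324 = 138046/3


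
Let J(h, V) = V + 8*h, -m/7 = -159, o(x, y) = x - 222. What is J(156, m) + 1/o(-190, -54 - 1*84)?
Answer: 972731/412 ≈ 2361.0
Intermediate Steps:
o(x, y) = -222 + x
m = 1113 (m = -7*(-159) = 1113)
J(156, m) + 1/o(-190, -54 - 1*84) = (1113 + 8*156) + 1/(-222 - 190) = (1113 + 1248) + 1/(-412) = 2361 - 1/412 = 972731/412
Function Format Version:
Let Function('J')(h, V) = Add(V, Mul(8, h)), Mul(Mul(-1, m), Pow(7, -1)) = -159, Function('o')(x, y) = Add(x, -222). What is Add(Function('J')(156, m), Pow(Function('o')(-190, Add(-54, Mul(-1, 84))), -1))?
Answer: Rational(972731, 412) ≈ 2361.0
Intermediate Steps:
Function('o')(x, y) = Add(-222, x)
m = 1113 (m = Mul(-7, -159) = 1113)
Add(Function('J')(156, m), Pow(Function('o')(-190, Add(-54, Mul(-1, 84))), -1)) = Add(Add(1113, Mul(8, 156)), Pow(Add(-222, -190), -1)) = Add(Add(1113, 1248), Pow(-412, -1)) = Add(2361, Rational(-1, 412)) = Rational(972731, 412)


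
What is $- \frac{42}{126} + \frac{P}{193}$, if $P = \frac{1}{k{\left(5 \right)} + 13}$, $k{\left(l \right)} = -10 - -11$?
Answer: $- \frac{2699}{8106} \approx -0.33296$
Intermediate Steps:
$k{\left(l \right)} = 1$ ($k{\left(l \right)} = -10 + 11 = 1$)
$P = \frac{1}{14}$ ($P = \frac{1}{1 + 13} = \frac{1}{14} \approx 0.071429$)
$- \frac{42}{126} + \frac{P}{193} = - \frac{42}{126} + \frac{1}{14 \cdot 193} = \left(-42\right) \frac{1}{126} + \frac{1}{14} \cdot \frac{1}{193} = - \frac{1}{3} + \frac{1}{2702} = - \frac{2699}{8106}$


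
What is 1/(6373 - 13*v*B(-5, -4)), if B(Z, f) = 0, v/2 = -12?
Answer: 1/6373 ≈ 0.00015691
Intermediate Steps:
v = -24 (v = 2*(-12) = -24)
1/(6373 - 13*v*B(-5, -4)) = 1/(6373 - 13*(-24)*0) = 1/(6373 - (-312)*0) = 1/(6373 - 1*0) = 1/(6373 + 0) = 1/6373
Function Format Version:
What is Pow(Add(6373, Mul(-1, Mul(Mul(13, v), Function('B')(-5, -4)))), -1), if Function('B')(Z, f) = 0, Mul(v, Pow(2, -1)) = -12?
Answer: Rational(1, 6373) ≈ 0.00015691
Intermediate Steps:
v = -24 (v = Mul(2, -12) = -24)
Pow(Add(6373, Mul(-1, Mul(Mul(13, v), Function('B')(-5, -4)))), -1) = Pow(Add(6373, Mul(-1, Mul(Mul(13, -24), 0))), -1) = Pow(Add(6373, Mul(-1, Mul(-312, 0))), -1) = Pow(Add(6373, Mul(-1, 0)), -1) = Pow(Add(6373, 0), -1) = Pow(6373, -1) = Rational(1, 6373)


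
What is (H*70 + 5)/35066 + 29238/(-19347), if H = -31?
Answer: -355715321/226140634 ≈ -1.5730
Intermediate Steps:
(H*70 + 5)/35066 + 29238/(-19347) = (-31*70 + 5)/35066 + 29238/(-19347) = (-2170 + 5)*(1/35066) + 29238*(-1/19347) = -2165*1/35066 - 9746/6449 = -2165/35066 - 9746/6449 = -355715321/226140634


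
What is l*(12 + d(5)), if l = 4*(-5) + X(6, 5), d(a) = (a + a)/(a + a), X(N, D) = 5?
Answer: -195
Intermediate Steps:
d(a) = 1 (d(a) = (2*a)/((2*a)) = (2*a)*(1/(2*a)) = 1)
l = -15 (l = 4*(-5) + 5 = -20 + 5 = -15)
l*(12 + d(5)) = -15*(12 + 1) = -15*13 = -195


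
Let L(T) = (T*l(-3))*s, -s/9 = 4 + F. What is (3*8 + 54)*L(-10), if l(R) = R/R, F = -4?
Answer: 0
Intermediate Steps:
s = 0 (s = -9*(4 - 4) = -9*0 = 0)
l(R) = 1
L(T) = 0 (L(T) = (T*1)*0 = T*0 = 0)
(3*8 + 54)*L(-10) = (3*8 + 54)*0 = (24 + 54)*0 = 78*0 = 0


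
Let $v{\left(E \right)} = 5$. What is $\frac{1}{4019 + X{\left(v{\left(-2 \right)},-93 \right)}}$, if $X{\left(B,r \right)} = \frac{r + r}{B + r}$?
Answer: $\frac{44}{176929} \approx 0.00024869$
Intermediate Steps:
$X{\left(B,r \right)} = \frac{2 r}{B + r}$
$\frac{1}{4019 + X{\left(v{\left(-2 \right)},-93 \right)}} = \frac{1}{4019 + 2 \left(-93\right) \frac{1}{5 - 93}} = \frac{1}{4019 + 2 \left(-93\right) \frac{1}{-88}} = \frac{1}{4019 + 2 \left(-93\right) \left(- \frac{1}{88}\right)} = \frac{1}{4019 + \frac{93}{44}} = \frac{1}{\frac{176929}{44}} = \frac{44}{176929}$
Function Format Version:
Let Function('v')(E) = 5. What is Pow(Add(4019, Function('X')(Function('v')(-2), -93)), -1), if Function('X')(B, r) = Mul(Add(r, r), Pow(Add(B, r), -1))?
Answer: Rational(44, 176929) ≈ 0.00024869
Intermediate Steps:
Function('X')(B, r) = Mul(2, r, Pow(Add(B, r), -1)) (Function('X')(B, r) = Mul(Mul(2, r), Pow(Add(B, r), -1)) = Mul(2, r, Pow(Add(B, r), -1)))
Pow(Add(4019, Function('X')(Function('v')(-2), -93)), -1) = Pow(Add(4019, Mul(2, -93, Pow(Add(5, -93), -1))), -1) = Pow(Add(4019, Mul(2, -93, Pow(-88, -1))), -1) = Pow(Add(4019, Mul(2, -93, Rational(-1, 88))), -1) = Pow(Add(4019, Rational(93, 44)), -1) = Pow(Rational(176929, 44), -1) = Rational(44, 176929)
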